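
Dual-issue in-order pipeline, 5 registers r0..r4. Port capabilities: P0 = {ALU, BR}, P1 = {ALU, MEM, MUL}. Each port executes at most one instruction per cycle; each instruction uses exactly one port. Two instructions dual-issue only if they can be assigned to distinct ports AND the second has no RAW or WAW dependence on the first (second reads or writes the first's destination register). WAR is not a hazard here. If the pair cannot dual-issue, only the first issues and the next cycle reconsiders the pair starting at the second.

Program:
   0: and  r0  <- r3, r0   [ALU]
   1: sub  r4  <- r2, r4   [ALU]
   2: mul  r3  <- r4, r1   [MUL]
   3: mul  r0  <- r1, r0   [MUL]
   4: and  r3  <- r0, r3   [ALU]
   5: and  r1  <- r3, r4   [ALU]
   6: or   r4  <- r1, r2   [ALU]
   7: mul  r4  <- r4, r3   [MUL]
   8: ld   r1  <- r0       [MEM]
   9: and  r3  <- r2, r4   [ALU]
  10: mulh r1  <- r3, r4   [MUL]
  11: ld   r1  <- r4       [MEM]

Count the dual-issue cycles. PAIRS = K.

PAIRS = 2

#0 head=0: and/sub i0/i1 pair
#1 head=2: mul i2 no-port MUL/MUL
#2 head=3: mul i3 RAW r0
#3 head=4: and i4 RAW r3
#4 head=5: and i5 RAW r1
#5 head=6: or i6 RAW+WAW r4
#6 head=7: mul i7 no-port MUL/MEM
#7 head=8: ld/and i8/i9 pair
#8 head=10: mulh i10 no-port MUL/MEM
#9 head=11: ld i11 tail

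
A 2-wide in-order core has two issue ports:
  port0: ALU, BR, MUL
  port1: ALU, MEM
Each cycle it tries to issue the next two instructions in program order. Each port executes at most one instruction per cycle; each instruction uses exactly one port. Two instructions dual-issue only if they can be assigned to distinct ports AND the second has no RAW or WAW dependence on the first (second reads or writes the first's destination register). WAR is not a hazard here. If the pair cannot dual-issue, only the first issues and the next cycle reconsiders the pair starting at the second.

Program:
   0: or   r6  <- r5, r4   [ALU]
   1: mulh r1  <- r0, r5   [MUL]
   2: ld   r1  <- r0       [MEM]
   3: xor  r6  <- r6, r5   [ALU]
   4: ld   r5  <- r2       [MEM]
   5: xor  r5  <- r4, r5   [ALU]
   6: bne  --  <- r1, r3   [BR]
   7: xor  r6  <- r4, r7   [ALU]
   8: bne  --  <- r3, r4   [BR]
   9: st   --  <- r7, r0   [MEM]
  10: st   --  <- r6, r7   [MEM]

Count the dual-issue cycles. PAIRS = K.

PAIRS = 4

t=0 i0,i1:or mulh ; pair
t=1 i2,i3:ld xor ; pair
t=2 i4:ld ; RAW+WAW r5
t=3 i5,i6:xor bne ; pair
t=4 i7,i8:xor bne ; pair
t=5 i9:st ; no-port MEM/MEM
t=6 i10:st ; tail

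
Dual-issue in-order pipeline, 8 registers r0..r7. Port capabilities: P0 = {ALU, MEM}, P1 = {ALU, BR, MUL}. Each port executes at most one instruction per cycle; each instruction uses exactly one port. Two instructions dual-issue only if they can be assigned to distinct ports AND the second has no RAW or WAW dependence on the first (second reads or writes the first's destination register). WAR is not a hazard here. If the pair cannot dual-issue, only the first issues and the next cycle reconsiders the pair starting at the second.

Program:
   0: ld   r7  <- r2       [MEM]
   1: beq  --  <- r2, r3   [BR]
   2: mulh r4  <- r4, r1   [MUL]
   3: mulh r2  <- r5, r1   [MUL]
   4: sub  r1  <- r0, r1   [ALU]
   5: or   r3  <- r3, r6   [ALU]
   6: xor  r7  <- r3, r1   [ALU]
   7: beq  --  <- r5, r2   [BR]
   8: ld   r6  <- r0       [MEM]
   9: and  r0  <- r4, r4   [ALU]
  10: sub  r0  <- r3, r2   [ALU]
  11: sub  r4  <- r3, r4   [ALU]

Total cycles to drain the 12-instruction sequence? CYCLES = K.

c0: i0,i1 ld/beq  2-wide
c1: i2 mulh  no-port MUL/MUL
c2: i3,i4 mulh/sub  2-wide
c3: i5 or  RAW r3
c4: i6,i7 xor/beq  2-wide
c5: i8,i9 ld/and  2-wide
c6: i10,i11 sub/sub  2-wide

CYCLES = 7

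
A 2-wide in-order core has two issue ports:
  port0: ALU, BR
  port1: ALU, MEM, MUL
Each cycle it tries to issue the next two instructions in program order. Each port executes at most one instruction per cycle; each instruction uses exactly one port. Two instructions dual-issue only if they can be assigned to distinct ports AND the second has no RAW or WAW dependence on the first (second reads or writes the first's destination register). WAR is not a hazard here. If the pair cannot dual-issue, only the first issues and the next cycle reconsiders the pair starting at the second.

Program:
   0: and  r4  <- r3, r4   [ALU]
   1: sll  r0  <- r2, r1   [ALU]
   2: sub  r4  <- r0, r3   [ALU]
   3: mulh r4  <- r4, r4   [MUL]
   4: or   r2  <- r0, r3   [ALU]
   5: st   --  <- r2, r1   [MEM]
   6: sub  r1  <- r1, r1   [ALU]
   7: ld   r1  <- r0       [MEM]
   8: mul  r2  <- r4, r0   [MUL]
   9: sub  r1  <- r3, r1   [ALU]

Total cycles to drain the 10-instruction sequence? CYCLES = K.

c0: i0,i1 and.ALU/sll.ALU  dual
c1: i2 sub.ALU  RAW+WAW r4
c2: i3,i4 mulh.MUL/or.ALU  dual
c3: i5,i6 st.MEM/sub.ALU  dual
c4: i7 ld.MEM  no-port MEM/MUL
c5: i8,i9 mul.MUL/sub.ALU  dual

CYCLES = 6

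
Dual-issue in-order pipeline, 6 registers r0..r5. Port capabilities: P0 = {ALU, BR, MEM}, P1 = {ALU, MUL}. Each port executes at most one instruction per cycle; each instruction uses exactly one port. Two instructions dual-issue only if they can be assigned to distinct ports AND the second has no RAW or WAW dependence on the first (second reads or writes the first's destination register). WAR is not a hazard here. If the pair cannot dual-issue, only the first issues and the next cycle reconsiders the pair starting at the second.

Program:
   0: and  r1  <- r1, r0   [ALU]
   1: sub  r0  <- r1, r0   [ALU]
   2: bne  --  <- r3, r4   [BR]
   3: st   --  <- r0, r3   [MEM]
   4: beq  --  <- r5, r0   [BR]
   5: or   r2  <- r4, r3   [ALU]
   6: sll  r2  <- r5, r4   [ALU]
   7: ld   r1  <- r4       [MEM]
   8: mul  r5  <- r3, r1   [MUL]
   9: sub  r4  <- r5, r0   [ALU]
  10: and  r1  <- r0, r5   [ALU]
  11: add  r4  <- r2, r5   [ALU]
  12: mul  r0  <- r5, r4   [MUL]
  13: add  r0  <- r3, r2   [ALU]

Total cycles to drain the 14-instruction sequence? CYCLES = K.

[0] i0  and  -- RAW r1
[1] i1,i2  sub+bne  -- pair
[2] i3  st  -- no-port MEM/BR
[3] i4,i5  beq+or  -- pair
[4] i6,i7  sll+ld  -- pair
[5] i8  mul  -- RAW r5
[6] i9,i10  sub+and  -- pair
[7] i11  add  -- RAW r4
[8] i12  mul  -- WAW r0
[9] i13  add  -- tail

CYCLES = 10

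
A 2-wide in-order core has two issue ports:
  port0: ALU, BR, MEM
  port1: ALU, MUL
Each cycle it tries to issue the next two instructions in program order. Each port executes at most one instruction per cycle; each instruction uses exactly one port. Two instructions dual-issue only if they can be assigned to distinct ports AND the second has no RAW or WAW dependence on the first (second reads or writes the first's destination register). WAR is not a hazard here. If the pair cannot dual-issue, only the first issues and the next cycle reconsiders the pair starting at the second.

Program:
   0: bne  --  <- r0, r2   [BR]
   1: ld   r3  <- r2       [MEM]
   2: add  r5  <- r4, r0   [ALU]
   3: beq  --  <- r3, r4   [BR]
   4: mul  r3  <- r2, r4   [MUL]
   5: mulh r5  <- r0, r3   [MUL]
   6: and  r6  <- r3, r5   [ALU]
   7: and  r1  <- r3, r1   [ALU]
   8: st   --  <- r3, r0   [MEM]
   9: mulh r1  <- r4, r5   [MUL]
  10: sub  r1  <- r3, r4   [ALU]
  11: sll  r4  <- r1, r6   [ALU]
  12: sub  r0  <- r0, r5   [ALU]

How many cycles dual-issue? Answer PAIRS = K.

PAIRS = 5

t=0 i0:bne.BR ; no-port BR/MEM
t=1 i1/i2:ld.MEM/add.ALU ; 2-wide
t=2 i3/i4:beq.BR/mul.MUL ; 2-wide
t=3 i5:mulh.MUL ; RAW r5
t=4 i6/i7:and.ALU/and.ALU ; 2-wide
t=5 i8/i9:st.MEM/mulh.MUL ; 2-wide
t=6 i10:sub.ALU ; RAW r1
t=7 i11/i12:sll.ALU/sub.ALU ; 2-wide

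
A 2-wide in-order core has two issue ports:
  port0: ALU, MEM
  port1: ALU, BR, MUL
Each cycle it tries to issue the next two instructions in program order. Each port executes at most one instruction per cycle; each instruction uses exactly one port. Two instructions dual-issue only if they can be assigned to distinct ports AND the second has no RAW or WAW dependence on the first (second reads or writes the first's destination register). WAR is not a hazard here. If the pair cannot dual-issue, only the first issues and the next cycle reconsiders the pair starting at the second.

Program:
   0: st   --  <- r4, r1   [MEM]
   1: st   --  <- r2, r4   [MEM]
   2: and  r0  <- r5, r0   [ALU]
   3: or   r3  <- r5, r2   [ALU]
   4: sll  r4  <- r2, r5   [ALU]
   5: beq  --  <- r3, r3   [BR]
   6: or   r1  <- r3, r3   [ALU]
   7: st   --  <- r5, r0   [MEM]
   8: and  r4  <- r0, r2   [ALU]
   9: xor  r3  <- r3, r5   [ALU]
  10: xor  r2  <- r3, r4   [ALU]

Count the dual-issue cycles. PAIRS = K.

t=0 i0:st.MEM ; no-port MEM/MEM
t=1 i1&i2:st.MEM+and.ALU ; dual
t=2 i3&i4:or.ALU+sll.ALU ; dual
t=3 i5&i6:beq.BR+or.ALU ; dual
t=4 i7&i8:st.MEM+and.ALU ; dual
t=5 i9:xor.ALU ; RAW r3
t=6 i10:xor.ALU ; tail

PAIRS = 4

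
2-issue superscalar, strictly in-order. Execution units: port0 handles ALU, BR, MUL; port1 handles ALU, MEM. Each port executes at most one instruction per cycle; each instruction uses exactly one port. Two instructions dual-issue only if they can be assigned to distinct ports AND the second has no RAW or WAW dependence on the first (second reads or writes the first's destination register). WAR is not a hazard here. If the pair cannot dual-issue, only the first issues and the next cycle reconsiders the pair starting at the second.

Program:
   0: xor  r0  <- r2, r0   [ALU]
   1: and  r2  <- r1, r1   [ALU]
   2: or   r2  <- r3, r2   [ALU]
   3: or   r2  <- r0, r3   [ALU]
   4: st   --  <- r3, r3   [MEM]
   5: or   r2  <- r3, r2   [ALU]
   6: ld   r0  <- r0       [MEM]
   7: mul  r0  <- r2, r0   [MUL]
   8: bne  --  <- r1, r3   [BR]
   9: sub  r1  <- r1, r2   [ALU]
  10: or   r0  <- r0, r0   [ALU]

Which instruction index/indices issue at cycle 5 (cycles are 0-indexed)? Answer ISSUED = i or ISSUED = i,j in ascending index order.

[0] i0&i1  xor.ALU/and.ALU  -- dual
[1] i2  or.ALU  -- WAW r2
[2] i3&i4  or.ALU/st.MEM  -- dual
[3] i5&i6  or.ALU/ld.MEM  -- dual
[4] i7  mul.MUL  -- no-port MUL/BR
[5] i8&i9  bne.BR/sub.ALU  -- dual
[6] i10  or.ALU  -- tail

ISSUED = 8,9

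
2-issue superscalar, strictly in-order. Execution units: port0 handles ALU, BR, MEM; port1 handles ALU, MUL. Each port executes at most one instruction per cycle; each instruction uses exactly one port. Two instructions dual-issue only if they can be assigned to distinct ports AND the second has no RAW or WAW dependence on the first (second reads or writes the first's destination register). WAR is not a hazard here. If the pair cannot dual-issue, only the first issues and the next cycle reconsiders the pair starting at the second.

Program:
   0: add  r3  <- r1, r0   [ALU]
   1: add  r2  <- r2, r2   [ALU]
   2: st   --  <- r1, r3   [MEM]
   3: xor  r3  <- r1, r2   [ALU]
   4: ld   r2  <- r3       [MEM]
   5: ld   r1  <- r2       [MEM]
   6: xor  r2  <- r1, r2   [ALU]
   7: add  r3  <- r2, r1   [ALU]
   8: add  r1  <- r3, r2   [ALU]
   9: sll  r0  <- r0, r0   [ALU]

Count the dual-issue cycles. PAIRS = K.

PAIRS = 3

  cy0 -> i0,i1 (add/add) dual
  cy1 -> i2,i3 (st/xor) dual
  cy2 -> i4 (ld) no-port MEM/MEM
  cy3 -> i5 (ld) RAW r1
  cy4 -> i6 (xor) RAW r2
  cy5 -> i7 (add) RAW r3
  cy6 -> i8,i9 (add/sll) dual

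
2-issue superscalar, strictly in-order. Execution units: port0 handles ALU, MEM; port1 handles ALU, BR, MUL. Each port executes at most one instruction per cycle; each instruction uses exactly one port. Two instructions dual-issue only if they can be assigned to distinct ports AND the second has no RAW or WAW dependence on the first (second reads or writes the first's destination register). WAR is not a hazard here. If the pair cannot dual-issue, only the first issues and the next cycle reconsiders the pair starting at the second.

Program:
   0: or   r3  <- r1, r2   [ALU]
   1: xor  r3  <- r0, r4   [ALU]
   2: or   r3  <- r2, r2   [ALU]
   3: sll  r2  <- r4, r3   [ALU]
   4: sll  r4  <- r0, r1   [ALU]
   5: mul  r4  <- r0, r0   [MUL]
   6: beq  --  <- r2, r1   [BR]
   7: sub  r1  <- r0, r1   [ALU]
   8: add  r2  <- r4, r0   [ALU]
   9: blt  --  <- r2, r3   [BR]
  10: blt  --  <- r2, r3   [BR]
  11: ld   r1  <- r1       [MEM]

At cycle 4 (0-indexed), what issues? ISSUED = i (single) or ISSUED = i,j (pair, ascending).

#0 head=0: or.ALU i0 WAW r3
#1 head=1: xor.ALU i1 WAW r3
#2 head=2: or.ALU i2 RAW r3
#3 head=3: sll.ALU/sll.ALU i3+i4 pair
#4 head=5: mul.MUL i5 no-port MUL/BR
#5 head=6: beq.BR/sub.ALU i6+i7 pair
#6 head=8: add.ALU i8 RAW r2
#7 head=9: blt.BR i9 no-port BR/BR
#8 head=10: blt.BR/ld.MEM i10+i11 pair

ISSUED = 5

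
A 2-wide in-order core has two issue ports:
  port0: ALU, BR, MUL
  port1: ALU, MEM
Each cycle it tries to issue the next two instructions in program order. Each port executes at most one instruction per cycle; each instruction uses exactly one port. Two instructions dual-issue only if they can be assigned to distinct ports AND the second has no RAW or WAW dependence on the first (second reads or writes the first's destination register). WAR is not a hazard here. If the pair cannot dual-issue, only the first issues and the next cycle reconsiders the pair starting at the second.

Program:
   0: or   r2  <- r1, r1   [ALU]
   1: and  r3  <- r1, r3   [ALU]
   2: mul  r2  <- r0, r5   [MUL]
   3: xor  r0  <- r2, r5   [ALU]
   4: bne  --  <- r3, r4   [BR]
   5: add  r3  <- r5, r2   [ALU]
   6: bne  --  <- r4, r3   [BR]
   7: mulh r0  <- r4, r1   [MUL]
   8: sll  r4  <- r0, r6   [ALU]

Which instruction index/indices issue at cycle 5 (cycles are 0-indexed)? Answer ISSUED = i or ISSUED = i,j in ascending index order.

#0 head=0: or.ALU+and.ALU i0+i1 pair
#1 head=2: mul.MUL i2 RAW r2
#2 head=3: xor.ALU+bne.BR i3+i4 pair
#3 head=5: add.ALU i5 RAW r3
#4 head=6: bne.BR i6 no-port BR/MUL
#5 head=7: mulh.MUL i7 RAW r0
#6 head=8: sll.ALU i8 tail

ISSUED = 7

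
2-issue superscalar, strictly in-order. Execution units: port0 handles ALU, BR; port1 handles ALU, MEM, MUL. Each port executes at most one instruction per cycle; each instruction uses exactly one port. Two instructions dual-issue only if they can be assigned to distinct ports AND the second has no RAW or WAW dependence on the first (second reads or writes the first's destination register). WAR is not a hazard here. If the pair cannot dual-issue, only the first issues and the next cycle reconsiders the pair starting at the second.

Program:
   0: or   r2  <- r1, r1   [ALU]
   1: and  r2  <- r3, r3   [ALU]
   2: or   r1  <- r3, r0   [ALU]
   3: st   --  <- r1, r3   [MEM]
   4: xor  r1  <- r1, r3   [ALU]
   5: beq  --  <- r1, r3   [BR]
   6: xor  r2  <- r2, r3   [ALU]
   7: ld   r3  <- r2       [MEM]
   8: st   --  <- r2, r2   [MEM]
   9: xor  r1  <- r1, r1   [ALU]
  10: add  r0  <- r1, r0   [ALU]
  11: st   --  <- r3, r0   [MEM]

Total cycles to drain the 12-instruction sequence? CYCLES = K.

c0: i0 or.ALU  WAW r2
c1: i1+i2 and.ALU or.ALU  pair
c2: i3+i4 st.MEM xor.ALU  pair
c3: i5+i6 beq.BR xor.ALU  pair
c4: i7 ld.MEM  no-port MEM/MEM
c5: i8+i9 st.MEM xor.ALU  pair
c6: i10 add.ALU  RAW r0
c7: i11 st.MEM  tail

CYCLES = 8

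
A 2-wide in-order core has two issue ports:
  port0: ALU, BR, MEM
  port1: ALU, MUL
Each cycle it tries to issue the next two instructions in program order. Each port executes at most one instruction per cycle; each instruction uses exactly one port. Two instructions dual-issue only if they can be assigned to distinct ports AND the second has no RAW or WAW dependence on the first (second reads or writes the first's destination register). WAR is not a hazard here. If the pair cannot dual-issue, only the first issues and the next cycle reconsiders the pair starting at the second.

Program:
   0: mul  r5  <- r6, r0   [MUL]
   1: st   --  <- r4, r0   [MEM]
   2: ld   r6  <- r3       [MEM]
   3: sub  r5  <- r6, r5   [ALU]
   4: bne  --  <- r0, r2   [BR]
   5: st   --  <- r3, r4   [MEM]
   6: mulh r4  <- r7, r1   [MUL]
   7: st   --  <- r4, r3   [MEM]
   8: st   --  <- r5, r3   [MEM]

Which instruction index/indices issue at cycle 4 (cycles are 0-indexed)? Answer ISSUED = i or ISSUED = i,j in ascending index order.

ISSUED = 7

0. mul.MUL+st.MEM @i0,i1  | 2-wide
1. ld.MEM @i2  | RAW r6
2. sub.ALU+bne.BR @i3,i4  | 2-wide
3. st.MEM+mulh.MUL @i5,i6  | 2-wide
4. st.MEM @i7  | no-port MEM/MEM
5. st.MEM @i8  | tail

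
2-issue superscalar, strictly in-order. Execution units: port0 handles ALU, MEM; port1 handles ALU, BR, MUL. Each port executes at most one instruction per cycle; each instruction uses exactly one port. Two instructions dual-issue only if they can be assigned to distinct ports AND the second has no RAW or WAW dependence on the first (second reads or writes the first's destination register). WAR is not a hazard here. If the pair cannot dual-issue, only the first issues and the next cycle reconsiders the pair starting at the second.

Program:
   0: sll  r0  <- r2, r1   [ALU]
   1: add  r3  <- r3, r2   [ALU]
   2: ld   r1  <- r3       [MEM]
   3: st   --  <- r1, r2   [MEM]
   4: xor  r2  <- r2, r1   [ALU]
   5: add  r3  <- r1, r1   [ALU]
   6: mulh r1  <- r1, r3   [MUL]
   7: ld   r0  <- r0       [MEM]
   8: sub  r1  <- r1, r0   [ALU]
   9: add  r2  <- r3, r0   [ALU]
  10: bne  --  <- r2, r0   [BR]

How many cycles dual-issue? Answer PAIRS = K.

PAIRS = 4

#0 head=0: sll.ALU/add.ALU i0+i1 pair
#1 head=2: ld.MEM i2 no-port MEM/MEM
#2 head=3: st.MEM/xor.ALU i3+i4 pair
#3 head=5: add.ALU i5 RAW r3
#4 head=6: mulh.MUL/ld.MEM i6+i7 pair
#5 head=8: sub.ALU/add.ALU i8+i9 pair
#6 head=10: bne.BR i10 tail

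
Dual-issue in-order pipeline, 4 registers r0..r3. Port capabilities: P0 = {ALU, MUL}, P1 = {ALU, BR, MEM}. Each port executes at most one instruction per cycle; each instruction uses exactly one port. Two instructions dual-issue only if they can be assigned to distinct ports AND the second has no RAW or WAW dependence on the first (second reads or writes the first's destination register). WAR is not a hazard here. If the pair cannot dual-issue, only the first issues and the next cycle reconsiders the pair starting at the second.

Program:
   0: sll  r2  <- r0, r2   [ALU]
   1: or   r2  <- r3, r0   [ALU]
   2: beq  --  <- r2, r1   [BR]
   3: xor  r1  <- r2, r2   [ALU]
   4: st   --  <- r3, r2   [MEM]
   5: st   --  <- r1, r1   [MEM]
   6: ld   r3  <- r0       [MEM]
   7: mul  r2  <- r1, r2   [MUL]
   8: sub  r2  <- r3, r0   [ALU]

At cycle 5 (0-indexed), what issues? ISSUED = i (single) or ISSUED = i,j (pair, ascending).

ISSUED = 6,7

  cy0 -> i0 (sll.ALU) WAW r2
  cy1 -> i1 (or.ALU) RAW r2
  cy2 -> i2/i3 (beq.BR+xor.ALU) pair
  cy3 -> i4 (st.MEM) no-port MEM/MEM
  cy4 -> i5 (st.MEM) no-port MEM/MEM
  cy5 -> i6/i7 (ld.MEM+mul.MUL) pair
  cy6 -> i8 (sub.ALU) tail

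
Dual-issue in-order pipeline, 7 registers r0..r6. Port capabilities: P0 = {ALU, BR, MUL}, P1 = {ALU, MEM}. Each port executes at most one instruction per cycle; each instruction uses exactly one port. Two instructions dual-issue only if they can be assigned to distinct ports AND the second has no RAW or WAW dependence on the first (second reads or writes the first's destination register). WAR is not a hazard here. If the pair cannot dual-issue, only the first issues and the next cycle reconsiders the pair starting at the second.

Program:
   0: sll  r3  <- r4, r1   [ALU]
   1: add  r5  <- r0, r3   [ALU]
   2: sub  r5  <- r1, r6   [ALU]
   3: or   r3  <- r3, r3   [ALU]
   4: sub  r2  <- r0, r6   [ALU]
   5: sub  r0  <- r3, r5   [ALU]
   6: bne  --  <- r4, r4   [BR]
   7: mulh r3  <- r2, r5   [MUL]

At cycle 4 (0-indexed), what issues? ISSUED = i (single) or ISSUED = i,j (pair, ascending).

ISSUED = 6

#0 head=0: sll i0 RAW r3
#1 head=1: add i1 WAW r5
#2 head=2: sub or i2,i3 dual
#3 head=4: sub sub i4,i5 dual
#4 head=6: bne i6 no-port BR/MUL
#5 head=7: mulh i7 tail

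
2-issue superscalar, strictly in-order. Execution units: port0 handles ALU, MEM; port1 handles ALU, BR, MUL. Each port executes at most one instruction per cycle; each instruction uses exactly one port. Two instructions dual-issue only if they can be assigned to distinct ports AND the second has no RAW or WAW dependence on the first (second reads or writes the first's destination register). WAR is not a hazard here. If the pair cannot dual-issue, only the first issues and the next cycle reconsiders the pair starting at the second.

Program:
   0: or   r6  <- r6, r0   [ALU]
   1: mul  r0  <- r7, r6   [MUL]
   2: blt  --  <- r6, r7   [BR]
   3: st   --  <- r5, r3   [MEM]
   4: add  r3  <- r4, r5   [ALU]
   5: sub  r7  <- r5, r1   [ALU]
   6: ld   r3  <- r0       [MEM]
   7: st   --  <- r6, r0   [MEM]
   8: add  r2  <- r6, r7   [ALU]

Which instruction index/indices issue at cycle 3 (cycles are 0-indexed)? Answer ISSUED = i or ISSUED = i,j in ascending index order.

c0: i0 or  RAW r6
c1: i1 mul  no-port MUL/BR
c2: i2,i3 blt st  pair
c3: i4,i5 add sub  pair
c4: i6 ld  no-port MEM/MEM
c5: i7,i8 st add  pair

ISSUED = 4,5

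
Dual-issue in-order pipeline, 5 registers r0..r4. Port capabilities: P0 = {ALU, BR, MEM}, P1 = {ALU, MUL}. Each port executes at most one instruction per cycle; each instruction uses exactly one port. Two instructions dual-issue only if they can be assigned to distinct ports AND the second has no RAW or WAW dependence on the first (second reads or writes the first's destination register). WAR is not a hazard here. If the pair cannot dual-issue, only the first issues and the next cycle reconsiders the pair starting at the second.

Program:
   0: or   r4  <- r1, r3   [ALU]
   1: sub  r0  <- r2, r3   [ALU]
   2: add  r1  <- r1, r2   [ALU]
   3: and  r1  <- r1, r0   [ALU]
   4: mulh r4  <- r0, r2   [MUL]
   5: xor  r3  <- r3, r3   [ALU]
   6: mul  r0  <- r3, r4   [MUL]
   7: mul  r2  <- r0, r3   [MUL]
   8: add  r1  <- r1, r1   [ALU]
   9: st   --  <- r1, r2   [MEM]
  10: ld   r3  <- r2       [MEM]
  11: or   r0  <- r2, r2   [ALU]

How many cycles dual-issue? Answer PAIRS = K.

[0] i0&i1  or+sub  -- pair
[1] i2  add  -- RAW+WAW r1
[2] i3&i4  and+mulh  -- pair
[3] i5  xor  -- RAW r3
[4] i6  mul  -- no-port MUL/MUL
[5] i7&i8  mul+add  -- pair
[6] i9  st  -- no-port MEM/MEM
[7] i10&i11  ld+or  -- pair

PAIRS = 4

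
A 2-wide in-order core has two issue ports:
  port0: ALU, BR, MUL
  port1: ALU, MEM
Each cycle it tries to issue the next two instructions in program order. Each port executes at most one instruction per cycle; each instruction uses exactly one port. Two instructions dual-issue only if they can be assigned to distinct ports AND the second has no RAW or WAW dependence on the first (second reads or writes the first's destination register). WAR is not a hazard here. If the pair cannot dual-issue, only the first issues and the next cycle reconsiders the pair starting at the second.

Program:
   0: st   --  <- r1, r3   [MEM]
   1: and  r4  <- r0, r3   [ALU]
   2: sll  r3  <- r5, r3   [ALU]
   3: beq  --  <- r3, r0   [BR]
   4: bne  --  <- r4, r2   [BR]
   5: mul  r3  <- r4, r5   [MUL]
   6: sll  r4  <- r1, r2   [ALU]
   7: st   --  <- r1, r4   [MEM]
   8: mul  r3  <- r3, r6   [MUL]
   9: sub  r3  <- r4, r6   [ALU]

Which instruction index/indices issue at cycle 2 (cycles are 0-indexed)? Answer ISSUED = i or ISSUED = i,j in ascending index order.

ISSUED = 3

[0] i0/i1  st.MEM and.ALU  -- 2-wide
[1] i2  sll.ALU  -- RAW r3
[2] i3  beq.BR  -- no-port BR/BR
[3] i4  bne.BR  -- no-port BR/MUL
[4] i5/i6  mul.MUL sll.ALU  -- 2-wide
[5] i7/i8  st.MEM mul.MUL  -- 2-wide
[6] i9  sub.ALU  -- tail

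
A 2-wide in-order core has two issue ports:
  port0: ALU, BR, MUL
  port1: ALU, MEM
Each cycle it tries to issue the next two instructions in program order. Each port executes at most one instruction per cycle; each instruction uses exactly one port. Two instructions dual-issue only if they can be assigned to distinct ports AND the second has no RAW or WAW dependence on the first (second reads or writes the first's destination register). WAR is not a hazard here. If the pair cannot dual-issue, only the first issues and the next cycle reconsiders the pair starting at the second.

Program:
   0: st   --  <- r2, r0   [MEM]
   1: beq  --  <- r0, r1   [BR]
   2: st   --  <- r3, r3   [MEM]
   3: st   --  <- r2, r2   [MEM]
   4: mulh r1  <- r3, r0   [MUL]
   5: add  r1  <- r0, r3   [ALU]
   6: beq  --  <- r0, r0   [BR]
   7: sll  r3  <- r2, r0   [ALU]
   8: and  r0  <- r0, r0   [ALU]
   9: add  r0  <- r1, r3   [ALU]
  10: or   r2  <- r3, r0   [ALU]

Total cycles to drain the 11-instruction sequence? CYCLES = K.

CYCLES = 7

[0] i0+i1  st.MEM;beq.BR  -- 2-wide
[1] i2  st.MEM  -- no-port MEM/MEM
[2] i3+i4  st.MEM;mulh.MUL  -- 2-wide
[3] i5+i6  add.ALU;beq.BR  -- 2-wide
[4] i7+i8  sll.ALU;and.ALU  -- 2-wide
[5] i9  add.ALU  -- RAW r0
[6] i10  or.ALU  -- tail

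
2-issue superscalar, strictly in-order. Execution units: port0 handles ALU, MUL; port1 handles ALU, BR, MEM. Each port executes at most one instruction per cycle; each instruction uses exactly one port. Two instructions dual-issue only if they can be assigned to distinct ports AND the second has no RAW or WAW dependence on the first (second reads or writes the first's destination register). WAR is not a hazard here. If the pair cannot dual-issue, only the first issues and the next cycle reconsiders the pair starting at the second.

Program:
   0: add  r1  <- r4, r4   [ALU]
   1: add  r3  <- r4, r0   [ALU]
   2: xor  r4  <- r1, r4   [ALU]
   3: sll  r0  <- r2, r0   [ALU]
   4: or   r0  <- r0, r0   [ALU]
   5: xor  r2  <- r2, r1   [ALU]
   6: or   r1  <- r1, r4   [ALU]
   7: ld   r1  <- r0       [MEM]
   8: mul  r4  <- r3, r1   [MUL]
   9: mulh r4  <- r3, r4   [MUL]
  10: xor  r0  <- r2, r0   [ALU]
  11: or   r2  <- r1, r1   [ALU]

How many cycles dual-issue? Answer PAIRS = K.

[0] i0&i1  add.ALU/add.ALU  -- dual
[1] i2&i3  xor.ALU/sll.ALU  -- dual
[2] i4&i5  or.ALU/xor.ALU  -- dual
[3] i6  or.ALU  -- WAW r1
[4] i7  ld.MEM  -- RAW r1
[5] i8  mul.MUL  -- no-port MUL/MUL
[6] i9&i10  mulh.MUL/xor.ALU  -- dual
[7] i11  or.ALU  -- tail

PAIRS = 4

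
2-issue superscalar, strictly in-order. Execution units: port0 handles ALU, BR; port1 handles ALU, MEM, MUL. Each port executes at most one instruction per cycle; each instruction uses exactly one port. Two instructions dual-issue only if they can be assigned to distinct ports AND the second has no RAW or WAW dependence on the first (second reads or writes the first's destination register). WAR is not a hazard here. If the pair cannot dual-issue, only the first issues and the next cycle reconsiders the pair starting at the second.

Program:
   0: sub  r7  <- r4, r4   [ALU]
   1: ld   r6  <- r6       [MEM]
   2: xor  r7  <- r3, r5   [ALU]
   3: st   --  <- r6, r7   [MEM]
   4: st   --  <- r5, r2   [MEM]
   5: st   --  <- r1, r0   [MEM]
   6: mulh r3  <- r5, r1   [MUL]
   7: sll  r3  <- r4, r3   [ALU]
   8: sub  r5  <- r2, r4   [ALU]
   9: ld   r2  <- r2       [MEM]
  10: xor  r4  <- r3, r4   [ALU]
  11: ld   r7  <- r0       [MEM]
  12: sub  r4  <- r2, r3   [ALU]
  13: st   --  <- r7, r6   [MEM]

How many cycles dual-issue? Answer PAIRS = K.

PAIRS = 4

0. sub.ALU/ld.MEM @i0+i1  | 2-wide
1. xor.ALU @i2  | RAW r7
2. st.MEM @i3  | no-port MEM/MEM
3. st.MEM @i4  | no-port MEM/MEM
4. st.MEM @i5  | no-port MEM/MUL
5. mulh.MUL @i6  | RAW+WAW r3
6. sll.ALU/sub.ALU @i7+i8  | 2-wide
7. ld.MEM/xor.ALU @i9+i10  | 2-wide
8. ld.MEM/sub.ALU @i11+i12  | 2-wide
9. st.MEM @i13  | tail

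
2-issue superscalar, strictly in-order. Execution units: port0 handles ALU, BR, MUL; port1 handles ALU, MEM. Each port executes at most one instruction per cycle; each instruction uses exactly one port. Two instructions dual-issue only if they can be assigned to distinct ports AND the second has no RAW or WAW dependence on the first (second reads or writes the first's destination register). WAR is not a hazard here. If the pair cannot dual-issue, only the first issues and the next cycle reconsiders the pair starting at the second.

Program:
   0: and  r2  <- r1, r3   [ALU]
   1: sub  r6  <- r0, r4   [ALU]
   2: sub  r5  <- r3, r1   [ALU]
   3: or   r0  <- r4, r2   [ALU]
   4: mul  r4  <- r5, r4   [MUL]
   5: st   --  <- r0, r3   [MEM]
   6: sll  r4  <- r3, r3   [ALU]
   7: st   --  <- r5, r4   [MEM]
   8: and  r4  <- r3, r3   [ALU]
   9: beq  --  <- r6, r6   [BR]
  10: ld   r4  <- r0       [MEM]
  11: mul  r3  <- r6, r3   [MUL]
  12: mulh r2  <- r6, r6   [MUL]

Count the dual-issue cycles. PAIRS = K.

[0] i0&i1  and sub  -- 2-wide
[1] i2&i3  sub or  -- 2-wide
[2] i4&i5  mul st  -- 2-wide
[3] i6  sll  -- RAW r4
[4] i7&i8  st and  -- 2-wide
[5] i9&i10  beq ld  -- 2-wide
[6] i11  mul  -- no-port MUL/MUL
[7] i12  mulh  -- tail

PAIRS = 5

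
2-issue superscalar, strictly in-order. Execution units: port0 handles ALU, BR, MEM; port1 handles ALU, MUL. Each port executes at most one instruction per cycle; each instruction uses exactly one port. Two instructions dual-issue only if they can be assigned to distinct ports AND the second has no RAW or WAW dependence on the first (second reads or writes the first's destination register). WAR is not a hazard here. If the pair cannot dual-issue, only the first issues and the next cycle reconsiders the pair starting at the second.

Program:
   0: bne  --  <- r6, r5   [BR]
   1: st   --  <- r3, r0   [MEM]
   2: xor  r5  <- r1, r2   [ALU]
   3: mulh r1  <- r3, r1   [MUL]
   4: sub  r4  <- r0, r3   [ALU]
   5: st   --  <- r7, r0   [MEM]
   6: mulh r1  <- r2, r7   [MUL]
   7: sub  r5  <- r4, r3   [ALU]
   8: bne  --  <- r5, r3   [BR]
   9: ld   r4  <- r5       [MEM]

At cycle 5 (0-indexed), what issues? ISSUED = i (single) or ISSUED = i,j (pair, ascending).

c0: i0 bne.BR  no-port BR/MEM
c1: i1,i2 st.MEM+xor.ALU  2-wide
c2: i3,i4 mulh.MUL+sub.ALU  2-wide
c3: i5,i6 st.MEM+mulh.MUL  2-wide
c4: i7 sub.ALU  RAW r5
c5: i8 bne.BR  no-port BR/MEM
c6: i9 ld.MEM  tail

ISSUED = 8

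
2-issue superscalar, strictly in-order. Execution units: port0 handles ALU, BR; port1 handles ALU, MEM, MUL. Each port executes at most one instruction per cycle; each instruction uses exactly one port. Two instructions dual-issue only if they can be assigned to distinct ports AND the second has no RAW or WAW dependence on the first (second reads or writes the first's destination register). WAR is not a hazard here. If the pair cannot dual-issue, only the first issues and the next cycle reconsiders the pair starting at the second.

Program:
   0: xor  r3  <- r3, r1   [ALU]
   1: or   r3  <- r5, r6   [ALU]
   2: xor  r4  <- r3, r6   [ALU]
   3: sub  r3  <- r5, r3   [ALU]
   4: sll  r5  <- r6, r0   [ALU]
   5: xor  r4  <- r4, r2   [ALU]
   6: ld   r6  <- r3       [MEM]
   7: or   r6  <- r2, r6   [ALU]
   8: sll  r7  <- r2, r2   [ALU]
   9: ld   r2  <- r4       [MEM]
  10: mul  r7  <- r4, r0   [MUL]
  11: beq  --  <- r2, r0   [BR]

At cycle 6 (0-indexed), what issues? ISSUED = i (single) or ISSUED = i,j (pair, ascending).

ISSUED = 9

t=0 i0:xor.ALU ; WAW r3
t=1 i1:or.ALU ; RAW r3
t=2 i2&i3:xor.ALU sub.ALU ; dual
t=3 i4&i5:sll.ALU xor.ALU ; dual
t=4 i6:ld.MEM ; RAW+WAW r6
t=5 i7&i8:or.ALU sll.ALU ; dual
t=6 i9:ld.MEM ; no-port MEM/MUL
t=7 i10&i11:mul.MUL beq.BR ; dual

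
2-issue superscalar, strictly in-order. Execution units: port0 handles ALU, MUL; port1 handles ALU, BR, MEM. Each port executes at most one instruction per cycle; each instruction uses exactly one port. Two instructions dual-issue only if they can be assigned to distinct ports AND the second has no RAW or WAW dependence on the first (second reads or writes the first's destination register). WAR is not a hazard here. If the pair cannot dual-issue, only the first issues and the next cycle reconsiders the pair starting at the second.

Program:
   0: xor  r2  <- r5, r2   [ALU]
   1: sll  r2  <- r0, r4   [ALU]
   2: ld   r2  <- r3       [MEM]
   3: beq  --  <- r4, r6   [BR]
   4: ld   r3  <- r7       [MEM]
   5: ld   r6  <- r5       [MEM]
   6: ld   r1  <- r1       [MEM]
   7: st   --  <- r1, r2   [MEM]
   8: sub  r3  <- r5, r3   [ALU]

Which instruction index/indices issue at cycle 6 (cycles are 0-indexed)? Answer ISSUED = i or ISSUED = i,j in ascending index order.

ISSUED = 6

  cy0 -> i0 (xor) WAW r2
  cy1 -> i1 (sll) WAW r2
  cy2 -> i2 (ld) no-port MEM/BR
  cy3 -> i3 (beq) no-port BR/MEM
  cy4 -> i4 (ld) no-port MEM/MEM
  cy5 -> i5 (ld) no-port MEM/MEM
  cy6 -> i6 (ld) no-port MEM/MEM
  cy7 -> i7,i8 (st/sub) dual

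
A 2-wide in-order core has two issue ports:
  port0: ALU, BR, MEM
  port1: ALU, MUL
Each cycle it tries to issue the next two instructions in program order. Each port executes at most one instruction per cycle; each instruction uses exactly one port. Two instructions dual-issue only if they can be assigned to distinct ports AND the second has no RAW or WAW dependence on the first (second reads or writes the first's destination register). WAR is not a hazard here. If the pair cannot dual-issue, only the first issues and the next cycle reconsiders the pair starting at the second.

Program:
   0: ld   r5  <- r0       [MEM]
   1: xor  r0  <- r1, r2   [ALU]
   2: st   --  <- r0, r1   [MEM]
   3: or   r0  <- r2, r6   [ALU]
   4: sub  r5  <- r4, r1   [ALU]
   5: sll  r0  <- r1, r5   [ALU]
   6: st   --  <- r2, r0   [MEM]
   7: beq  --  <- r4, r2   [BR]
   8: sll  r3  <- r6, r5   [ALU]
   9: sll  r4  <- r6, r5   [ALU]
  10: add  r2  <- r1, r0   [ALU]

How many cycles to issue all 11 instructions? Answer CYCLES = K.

0. ld.MEM+xor.ALU @i0,i1  | pair
1. st.MEM+or.ALU @i2,i3  | pair
2. sub.ALU @i4  | RAW r5
3. sll.ALU @i5  | RAW r0
4. st.MEM @i6  | no-port MEM/BR
5. beq.BR+sll.ALU @i7,i8  | pair
6. sll.ALU+add.ALU @i9,i10  | pair

CYCLES = 7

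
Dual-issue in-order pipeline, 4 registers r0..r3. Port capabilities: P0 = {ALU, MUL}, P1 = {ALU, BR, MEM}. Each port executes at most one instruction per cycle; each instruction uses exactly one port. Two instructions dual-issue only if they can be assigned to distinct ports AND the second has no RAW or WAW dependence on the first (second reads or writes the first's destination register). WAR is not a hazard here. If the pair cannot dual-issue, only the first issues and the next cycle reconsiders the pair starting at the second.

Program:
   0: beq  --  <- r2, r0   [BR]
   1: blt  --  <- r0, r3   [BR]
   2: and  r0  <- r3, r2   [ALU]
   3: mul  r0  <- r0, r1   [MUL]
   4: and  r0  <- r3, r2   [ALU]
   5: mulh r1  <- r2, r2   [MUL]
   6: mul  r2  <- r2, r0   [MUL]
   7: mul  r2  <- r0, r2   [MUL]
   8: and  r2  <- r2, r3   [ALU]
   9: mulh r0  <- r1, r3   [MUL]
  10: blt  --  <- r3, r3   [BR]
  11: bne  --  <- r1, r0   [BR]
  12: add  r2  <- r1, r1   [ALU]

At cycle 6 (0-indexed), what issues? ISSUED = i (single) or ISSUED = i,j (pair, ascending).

ISSUED = 8,9

  cy0 -> i0 (beq) no-port BR/BR
  cy1 -> i1&i2 (blt;and) pair
  cy2 -> i3 (mul) WAW r0
  cy3 -> i4&i5 (and;mulh) pair
  cy4 -> i6 (mul) no-port MUL/MUL
  cy5 -> i7 (mul) RAW+WAW r2
  cy6 -> i8&i9 (and;mulh) pair
  cy7 -> i10 (blt) no-port BR/BR
  cy8 -> i11&i12 (bne;add) pair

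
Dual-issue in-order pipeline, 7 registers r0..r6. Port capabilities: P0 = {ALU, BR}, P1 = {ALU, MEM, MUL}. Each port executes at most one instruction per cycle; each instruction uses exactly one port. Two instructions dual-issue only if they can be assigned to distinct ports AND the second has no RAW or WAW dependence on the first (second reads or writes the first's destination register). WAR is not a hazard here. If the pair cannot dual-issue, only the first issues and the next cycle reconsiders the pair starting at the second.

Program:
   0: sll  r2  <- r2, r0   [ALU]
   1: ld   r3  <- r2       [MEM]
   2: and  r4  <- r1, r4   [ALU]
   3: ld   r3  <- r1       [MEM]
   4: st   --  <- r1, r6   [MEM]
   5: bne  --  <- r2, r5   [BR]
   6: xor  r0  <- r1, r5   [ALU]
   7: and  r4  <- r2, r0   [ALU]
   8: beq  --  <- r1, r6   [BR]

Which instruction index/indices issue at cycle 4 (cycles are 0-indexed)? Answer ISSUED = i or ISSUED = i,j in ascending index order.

0. sll.ALU @i0  | RAW r2
1. ld.MEM+and.ALU @i1&i2  | 2-wide
2. ld.MEM @i3  | no-port MEM/MEM
3. st.MEM+bne.BR @i4&i5  | 2-wide
4. xor.ALU @i6  | RAW r0
5. and.ALU+beq.BR @i7&i8  | 2-wide

ISSUED = 6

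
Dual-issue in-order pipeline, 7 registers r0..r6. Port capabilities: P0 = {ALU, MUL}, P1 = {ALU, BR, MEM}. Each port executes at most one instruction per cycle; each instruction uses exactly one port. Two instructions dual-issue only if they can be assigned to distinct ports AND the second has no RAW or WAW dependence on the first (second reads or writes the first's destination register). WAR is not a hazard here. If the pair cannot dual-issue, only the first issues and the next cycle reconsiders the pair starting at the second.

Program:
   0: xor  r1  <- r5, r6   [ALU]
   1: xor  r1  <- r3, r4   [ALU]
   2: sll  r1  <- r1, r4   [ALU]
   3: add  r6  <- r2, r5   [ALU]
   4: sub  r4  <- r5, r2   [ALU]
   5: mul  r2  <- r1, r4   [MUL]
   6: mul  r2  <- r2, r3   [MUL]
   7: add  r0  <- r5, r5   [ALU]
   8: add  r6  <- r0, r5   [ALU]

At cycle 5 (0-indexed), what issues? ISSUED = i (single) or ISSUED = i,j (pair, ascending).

t=0 i0:xor ; WAW r1
t=1 i1:xor ; RAW+WAW r1
t=2 i2/i3:sll+add ; 2-wide
t=3 i4:sub ; RAW r4
t=4 i5:mul ; no-port MUL/MUL
t=5 i6/i7:mul+add ; 2-wide
t=6 i8:add ; tail

ISSUED = 6,7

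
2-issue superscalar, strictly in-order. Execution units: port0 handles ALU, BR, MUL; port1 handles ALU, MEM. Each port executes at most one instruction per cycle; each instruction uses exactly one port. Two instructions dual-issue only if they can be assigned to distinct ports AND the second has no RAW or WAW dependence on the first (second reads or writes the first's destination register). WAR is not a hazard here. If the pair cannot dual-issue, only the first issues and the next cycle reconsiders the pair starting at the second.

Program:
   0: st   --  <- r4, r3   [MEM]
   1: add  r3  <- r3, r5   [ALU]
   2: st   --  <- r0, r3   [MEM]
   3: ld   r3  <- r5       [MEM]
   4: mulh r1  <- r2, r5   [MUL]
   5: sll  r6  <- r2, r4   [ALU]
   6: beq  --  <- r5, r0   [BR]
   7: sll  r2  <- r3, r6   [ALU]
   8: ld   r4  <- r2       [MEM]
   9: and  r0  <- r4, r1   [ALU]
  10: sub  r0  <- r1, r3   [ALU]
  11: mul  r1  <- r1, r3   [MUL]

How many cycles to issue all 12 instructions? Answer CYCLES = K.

CYCLES = 8

[0] i0/i1  st;add  -- dual
[1] i2  st  -- no-port MEM/MEM
[2] i3/i4  ld;mulh  -- dual
[3] i5/i6  sll;beq  -- dual
[4] i7  sll  -- RAW r2
[5] i8  ld  -- RAW r4
[6] i9  and  -- WAW r0
[7] i10/i11  sub;mul  -- dual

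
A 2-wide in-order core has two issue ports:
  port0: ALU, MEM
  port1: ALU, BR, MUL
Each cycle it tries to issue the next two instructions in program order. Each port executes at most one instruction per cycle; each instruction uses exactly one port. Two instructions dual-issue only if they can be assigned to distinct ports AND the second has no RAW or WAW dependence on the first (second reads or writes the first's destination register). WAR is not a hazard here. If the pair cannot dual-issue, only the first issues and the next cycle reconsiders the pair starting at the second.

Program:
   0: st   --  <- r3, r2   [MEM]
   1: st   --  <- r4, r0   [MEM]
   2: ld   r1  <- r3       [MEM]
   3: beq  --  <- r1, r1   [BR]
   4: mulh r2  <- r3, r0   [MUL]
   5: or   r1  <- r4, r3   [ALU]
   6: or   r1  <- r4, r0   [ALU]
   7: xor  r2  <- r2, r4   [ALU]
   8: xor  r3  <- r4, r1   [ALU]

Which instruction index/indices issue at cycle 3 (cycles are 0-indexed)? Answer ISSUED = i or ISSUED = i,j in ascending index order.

c0: i0 st.MEM  no-port MEM/MEM
c1: i1 st.MEM  no-port MEM/MEM
c2: i2 ld.MEM  RAW r1
c3: i3 beq.BR  no-port BR/MUL
c4: i4&i5 mulh.MUL+or.ALU  2-wide
c5: i6&i7 or.ALU+xor.ALU  2-wide
c6: i8 xor.ALU  tail

ISSUED = 3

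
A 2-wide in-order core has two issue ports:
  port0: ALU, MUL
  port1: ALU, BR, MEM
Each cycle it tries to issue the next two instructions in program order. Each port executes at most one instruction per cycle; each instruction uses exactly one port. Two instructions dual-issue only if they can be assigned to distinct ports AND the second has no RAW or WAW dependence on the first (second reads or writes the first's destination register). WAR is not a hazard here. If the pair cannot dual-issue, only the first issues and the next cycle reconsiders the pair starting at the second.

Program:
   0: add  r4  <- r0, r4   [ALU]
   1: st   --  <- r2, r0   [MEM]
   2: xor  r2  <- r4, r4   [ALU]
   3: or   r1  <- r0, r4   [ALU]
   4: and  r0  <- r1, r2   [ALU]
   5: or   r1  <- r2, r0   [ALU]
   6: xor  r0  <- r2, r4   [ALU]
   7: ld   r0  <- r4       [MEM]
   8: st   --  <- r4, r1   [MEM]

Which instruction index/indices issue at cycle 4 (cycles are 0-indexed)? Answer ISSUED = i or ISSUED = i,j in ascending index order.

ISSUED = 7

#0 head=0: add.ALU;st.MEM i0+i1 2-wide
#1 head=2: xor.ALU;or.ALU i2+i3 2-wide
#2 head=4: and.ALU i4 RAW r0
#3 head=5: or.ALU;xor.ALU i5+i6 2-wide
#4 head=7: ld.MEM i7 no-port MEM/MEM
#5 head=8: st.MEM i8 tail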